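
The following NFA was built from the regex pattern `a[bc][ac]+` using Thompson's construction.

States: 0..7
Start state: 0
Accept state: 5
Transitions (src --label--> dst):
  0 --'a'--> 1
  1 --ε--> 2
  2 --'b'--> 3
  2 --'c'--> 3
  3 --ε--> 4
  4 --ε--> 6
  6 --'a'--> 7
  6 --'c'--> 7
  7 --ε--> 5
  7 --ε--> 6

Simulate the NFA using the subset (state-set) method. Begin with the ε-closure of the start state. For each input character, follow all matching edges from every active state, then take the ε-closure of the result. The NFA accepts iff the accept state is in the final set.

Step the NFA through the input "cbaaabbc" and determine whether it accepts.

Answer: REJECT

Steps:
start: ε-closure({0}) = {0}
'c' @ 1: {}  — state set empty
rest 'baaabbc' ignored (set empty)
after full input: {}  (accept=5 not in)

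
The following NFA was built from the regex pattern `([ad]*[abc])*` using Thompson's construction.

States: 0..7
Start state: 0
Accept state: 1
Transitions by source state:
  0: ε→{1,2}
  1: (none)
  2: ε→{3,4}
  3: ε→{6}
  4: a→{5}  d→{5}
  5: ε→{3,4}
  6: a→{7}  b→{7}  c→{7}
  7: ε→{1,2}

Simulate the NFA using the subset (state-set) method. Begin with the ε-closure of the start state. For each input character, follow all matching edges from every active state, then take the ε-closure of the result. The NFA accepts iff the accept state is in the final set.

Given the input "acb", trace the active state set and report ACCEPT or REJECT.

start: ε-closure({0}) = {0,1,2,3,4,6}
'a' @ 1: {1,2,3,4,5,6,7}  ✓accept
'c' @ 2: {1,2,3,4,6,7}  ✓accept
'b' @ 3: {1,2,3,4,6,7}  ✓accept
after full input: {1,2,3,4,6,7}  (accept=1 in)

Answer: ACCEPT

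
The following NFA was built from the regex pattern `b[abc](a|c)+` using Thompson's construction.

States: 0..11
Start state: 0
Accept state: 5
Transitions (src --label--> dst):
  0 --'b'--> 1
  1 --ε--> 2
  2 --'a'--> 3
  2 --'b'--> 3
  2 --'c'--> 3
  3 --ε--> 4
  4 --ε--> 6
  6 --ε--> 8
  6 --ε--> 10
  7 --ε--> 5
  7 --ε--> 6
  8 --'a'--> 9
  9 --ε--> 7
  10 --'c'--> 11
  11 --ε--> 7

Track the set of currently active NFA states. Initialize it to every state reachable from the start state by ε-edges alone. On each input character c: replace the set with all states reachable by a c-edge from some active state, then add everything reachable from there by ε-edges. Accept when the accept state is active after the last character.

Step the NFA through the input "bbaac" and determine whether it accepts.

Answer: ACCEPT

Derivation:
initial (ε-close {0}): {0}
'b' @ 1: {1,2}
'b' @ 2: {3,4,6,8,10}
'a' @ 3: {5,6,7,8,9,10}  [accepting]
'a' @ 4: {5,6,7,8,9,10}  [accepting]
'c' @ 5: {5,6,7,8,10,11}  [accepting]
after full input: {5,6,7,8,10,11}  (accept=5 in)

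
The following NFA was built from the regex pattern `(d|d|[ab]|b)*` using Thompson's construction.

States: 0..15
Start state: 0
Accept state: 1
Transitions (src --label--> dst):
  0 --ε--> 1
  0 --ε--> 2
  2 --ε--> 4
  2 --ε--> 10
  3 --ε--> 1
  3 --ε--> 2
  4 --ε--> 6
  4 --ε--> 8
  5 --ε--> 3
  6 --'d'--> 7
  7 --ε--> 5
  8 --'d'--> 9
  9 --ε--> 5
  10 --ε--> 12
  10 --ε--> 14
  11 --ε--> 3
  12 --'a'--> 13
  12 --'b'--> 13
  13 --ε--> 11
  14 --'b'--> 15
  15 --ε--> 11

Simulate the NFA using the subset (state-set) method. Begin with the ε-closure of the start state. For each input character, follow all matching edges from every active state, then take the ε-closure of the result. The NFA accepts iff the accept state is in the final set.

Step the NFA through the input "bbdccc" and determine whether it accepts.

start: ε-closure({0}) = {0,1,2,4,6,8,10,12,14}
'b' @ 1: {1,2,3,4,6,8,10,11,12,13,14,15}  (accept∈set)
'b' @ 2: {1,2,3,4,6,8,10,11,12,13,14,15}  (accept∈set)
'd' @ 3: {1,2,3,4,5,6,7,8,9,10,12,14}  (accept∈set)
'c' @ 4: {}  — no active states
rest 'cc' ignored (set empty)
after full input: {}  (accept=1 not in)

Answer: REJECT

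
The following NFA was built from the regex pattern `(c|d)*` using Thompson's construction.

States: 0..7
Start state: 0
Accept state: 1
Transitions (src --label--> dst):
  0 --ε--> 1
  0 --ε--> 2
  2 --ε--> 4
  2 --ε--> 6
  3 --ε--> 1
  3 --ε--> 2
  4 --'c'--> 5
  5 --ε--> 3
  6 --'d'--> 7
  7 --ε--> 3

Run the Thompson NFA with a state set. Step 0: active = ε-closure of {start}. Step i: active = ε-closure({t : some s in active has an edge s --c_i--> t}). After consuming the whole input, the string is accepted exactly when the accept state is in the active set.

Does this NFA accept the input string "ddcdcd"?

S₀ = ε-closure({0}) = {0,1,2,4,6}
'd' @ 1: {1,2,3,4,6,7}  ✓accept
'd' @ 2: {1,2,3,4,6,7}  ✓accept
'c' @ 3: {1,2,3,4,5,6}  ✓accept
'd' @ 4: {1,2,3,4,6,7}  ✓accept
'c' @ 5: {1,2,3,4,5,6}  ✓accept
'd' @ 6: {1,2,3,4,6,7}  ✓accept
final: {1,2,3,4,6,7}; accept 1 in set

Answer: ACCEPT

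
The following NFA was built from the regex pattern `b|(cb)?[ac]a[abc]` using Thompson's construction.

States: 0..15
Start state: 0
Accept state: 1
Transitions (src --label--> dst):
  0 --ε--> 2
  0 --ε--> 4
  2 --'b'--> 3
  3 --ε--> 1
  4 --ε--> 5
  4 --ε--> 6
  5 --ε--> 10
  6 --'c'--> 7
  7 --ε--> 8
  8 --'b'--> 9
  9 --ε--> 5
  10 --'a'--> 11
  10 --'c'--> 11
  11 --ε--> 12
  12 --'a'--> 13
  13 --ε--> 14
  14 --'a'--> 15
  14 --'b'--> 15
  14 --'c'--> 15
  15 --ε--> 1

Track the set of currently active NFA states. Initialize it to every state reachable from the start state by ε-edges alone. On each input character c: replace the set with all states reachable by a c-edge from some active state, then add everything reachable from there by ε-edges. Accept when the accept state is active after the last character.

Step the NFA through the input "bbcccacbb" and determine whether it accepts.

Answer: REJECT

Steps:
initial (ε-close {0}): {0,2,4,5,6,10}
'b' @ 1: {1,3}  (accept∈set)
'b' @ 2: {}  — state set empty
rest 'cccacbb' ignored (set empty)
end set {} — state 1 not in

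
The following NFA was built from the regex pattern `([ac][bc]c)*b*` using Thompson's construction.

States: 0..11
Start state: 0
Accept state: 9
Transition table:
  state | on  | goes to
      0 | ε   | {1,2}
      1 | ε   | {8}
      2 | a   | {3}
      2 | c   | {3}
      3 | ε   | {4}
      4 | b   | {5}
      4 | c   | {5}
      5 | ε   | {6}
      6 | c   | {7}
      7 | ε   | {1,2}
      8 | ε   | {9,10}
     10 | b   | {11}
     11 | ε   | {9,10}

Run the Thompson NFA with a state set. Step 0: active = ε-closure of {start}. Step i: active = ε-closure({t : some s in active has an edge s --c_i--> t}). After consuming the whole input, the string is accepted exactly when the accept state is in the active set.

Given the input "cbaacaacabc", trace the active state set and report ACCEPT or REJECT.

Answer: REJECT

Trace:
initial (ε-close {0}): {0,1,2,8,9,10}
'c' @ 1: {3,4}
'b' @ 2: {5,6}
'a' @ 3: {}  — no active states
rest 'acaacabc' ignored (set empty)
after full input: {}  (accept=9 not in)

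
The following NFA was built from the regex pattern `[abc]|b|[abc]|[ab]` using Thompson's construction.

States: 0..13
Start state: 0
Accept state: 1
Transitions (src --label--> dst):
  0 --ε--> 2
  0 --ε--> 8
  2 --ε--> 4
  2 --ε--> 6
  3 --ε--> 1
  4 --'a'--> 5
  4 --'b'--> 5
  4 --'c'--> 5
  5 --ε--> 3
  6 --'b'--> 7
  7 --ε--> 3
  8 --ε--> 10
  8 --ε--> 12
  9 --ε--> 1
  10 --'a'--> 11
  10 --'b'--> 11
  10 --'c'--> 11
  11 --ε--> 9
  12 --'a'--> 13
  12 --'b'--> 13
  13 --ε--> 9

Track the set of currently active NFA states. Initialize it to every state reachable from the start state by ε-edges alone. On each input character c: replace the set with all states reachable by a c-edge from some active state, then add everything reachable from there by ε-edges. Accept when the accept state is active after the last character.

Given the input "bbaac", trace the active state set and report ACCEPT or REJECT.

Answer: REJECT

Derivation:
start: ε-closure({0}) = {0,2,4,6,8,10,12}
'b' @ 1: {1,3,5,7,9,11,13}  (accept∈set)
'b' @ 2: {}  — no active states
rest 'aac' ignored (set empty)
final: {}; accept 1 not in set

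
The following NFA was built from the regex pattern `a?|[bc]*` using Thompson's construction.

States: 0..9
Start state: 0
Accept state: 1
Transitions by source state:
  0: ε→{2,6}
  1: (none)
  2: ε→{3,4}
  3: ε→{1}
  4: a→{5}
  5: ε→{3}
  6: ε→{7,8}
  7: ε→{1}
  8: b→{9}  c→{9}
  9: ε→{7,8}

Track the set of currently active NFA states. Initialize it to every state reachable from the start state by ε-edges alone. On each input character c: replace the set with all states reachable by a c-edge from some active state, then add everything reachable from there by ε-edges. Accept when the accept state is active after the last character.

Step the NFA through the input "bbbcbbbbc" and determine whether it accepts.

S₀ = ε-closure({0}) = {0,1,2,3,4,6,7,8}
'b' @ 1: {1,7,8,9}  [accepting]
'b' @ 2: {1,7,8,9}  [accepting]
'b' @ 3: {1,7,8,9}  [accepting]
'c' @ 4: {1,7,8,9}  [accepting]
'b' @ 5: {1,7,8,9}  [accepting]
'b' @ 6: {1,7,8,9}  [accepting]
'b' @ 7: {1,7,8,9}  [accepting]
'b' @ 8: {1,7,8,9}  [accepting]
'c' @ 9: {1,7,8,9}  [accepting]
after full input: {1,7,8,9}  (accept=1 in)

Answer: ACCEPT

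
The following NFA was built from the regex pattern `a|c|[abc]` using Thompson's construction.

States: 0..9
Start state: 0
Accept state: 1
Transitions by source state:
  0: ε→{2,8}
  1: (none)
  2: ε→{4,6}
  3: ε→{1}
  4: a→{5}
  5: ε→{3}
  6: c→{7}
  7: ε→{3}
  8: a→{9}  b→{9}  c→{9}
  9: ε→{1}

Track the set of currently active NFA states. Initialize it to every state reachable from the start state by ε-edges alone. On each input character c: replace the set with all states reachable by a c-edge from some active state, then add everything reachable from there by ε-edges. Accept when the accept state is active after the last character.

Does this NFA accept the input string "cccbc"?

Answer: REJECT

Trace:
start: ε-closure({0}) = {0,2,4,6,8}
'c' @ 1: {1,3,7,9}  [accepting]
'c' @ 2: {}  — dead — no transitions
rest 'cbc' ignored (set empty)
after full input: {}  (accept=1 not in)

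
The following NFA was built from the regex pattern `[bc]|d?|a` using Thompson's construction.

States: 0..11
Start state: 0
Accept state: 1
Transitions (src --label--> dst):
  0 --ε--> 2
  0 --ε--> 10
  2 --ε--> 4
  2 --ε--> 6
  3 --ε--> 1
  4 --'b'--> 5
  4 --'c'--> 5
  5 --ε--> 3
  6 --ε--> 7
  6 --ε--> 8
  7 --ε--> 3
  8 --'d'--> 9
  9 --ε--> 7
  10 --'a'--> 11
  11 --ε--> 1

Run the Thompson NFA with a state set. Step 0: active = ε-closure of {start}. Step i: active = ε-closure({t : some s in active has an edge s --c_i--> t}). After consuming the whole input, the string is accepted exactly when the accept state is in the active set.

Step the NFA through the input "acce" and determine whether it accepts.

S₀ = ε-closure({0}) = {0,1,2,3,4,6,7,8,10}
'a' @ 1: {1,11}  (accept∈set)
'c' @ 2: {}  — no active states
rest 'ce' ignored (set empty)
after full input: {}  (accept=1 not in)

Answer: REJECT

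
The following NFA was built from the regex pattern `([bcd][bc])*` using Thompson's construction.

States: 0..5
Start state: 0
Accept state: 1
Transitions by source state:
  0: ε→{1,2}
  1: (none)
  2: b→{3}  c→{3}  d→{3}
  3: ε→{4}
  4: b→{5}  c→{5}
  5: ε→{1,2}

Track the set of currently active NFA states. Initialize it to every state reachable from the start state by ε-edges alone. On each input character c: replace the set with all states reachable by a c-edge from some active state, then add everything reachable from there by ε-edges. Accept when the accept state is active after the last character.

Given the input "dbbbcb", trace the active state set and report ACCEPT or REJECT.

start: ε-closure({0}) = {0,1,2}
'd' @ 1: {3,4}
'b' @ 2: {1,2,5}  [accepting]
'b' @ 3: {3,4}
'b' @ 4: {1,2,5}  [accepting]
'c' @ 5: {3,4}
'b' @ 6: {1,2,5}  [accepting]
end set {1,2,5} — state 1 in

Answer: ACCEPT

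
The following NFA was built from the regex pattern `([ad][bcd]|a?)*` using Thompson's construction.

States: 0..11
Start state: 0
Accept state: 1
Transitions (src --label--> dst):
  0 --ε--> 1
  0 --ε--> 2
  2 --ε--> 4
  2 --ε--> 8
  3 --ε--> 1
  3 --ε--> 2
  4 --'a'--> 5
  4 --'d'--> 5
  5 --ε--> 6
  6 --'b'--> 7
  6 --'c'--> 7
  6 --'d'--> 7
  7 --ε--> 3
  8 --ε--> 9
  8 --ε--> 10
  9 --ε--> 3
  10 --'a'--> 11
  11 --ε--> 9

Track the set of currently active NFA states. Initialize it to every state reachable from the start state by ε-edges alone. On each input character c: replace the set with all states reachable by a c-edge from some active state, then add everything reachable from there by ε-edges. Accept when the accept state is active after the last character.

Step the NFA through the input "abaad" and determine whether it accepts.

Answer: ACCEPT

Trace:
start: ε-closure({0}) = {0,1,2,3,4,8,9,10}
'a' @ 1: {1,2,3,4,5,6,8,9,10,11}  ✓accept
'b' @ 2: {1,2,3,4,7,8,9,10}  ✓accept
'a' @ 3: {1,2,3,4,5,6,8,9,10,11}  ✓accept
'a' @ 4: {1,2,3,4,5,6,8,9,10,11}  ✓accept
'd' @ 5: {1,2,3,4,5,6,7,8,9,10}  ✓accept
end set {1,2,3,4,5,6,7,8,9,10} — state 1 in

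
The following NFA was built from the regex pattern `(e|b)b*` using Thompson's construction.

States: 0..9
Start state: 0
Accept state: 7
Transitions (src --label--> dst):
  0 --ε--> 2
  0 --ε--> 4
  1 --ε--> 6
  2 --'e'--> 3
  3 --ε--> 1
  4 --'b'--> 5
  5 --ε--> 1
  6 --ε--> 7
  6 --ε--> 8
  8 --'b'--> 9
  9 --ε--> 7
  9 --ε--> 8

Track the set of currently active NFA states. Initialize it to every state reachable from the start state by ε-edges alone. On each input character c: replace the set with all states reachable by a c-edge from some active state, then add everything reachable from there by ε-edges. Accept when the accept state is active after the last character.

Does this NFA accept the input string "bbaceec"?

initial (ε-close {0}): {0,2,4}
'b' @ 1: {1,5,6,7,8}  [accepting]
'b' @ 2: {7,8,9}  [accepting]
'a' @ 3: {}  — state set empty
rest 'ceec' ignored (set empty)
after full input: {}  (accept=7 not in)

Answer: REJECT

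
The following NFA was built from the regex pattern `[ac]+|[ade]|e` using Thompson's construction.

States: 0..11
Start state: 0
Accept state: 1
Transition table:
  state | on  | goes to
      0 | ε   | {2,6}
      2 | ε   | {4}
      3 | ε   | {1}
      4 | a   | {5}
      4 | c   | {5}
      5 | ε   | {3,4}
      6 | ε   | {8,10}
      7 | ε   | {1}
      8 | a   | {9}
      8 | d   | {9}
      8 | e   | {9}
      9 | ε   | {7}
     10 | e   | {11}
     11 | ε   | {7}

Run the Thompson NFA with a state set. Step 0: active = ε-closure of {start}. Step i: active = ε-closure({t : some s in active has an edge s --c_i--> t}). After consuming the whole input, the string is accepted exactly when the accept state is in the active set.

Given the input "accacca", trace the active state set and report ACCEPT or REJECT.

start: ε-closure({0}) = {0,2,4,6,8,10}
'a' @ 1: {1,3,4,5,7,9}  (accept∈set)
'c' @ 2: {1,3,4,5}  (accept∈set)
'c' @ 3: {1,3,4,5}  (accept∈set)
'a' @ 4: {1,3,4,5}  (accept∈set)
'c' @ 5: {1,3,4,5}  (accept∈set)
'c' @ 6: {1,3,4,5}  (accept∈set)
'a' @ 7: {1,3,4,5}  (accept∈set)
after full input: {1,3,4,5}  (accept=1 in)

Answer: ACCEPT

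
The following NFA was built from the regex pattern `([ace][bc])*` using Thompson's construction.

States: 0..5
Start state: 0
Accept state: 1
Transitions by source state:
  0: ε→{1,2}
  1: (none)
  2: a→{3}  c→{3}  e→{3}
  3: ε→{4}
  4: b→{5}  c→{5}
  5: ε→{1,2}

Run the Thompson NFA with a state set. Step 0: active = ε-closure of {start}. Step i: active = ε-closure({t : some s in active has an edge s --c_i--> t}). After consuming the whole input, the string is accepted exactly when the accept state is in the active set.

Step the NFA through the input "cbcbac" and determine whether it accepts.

start: ε-closure({0}) = {0,1,2}
'c' @ 1: {3,4}
'b' @ 2: {1,2,5}  [accepting]
'c' @ 3: {3,4}
'b' @ 4: {1,2,5}  [accepting]
'a' @ 5: {3,4}
'c' @ 6: {1,2,5}  [accepting]
after full input: {1,2,5}  (accept=1 in)

Answer: ACCEPT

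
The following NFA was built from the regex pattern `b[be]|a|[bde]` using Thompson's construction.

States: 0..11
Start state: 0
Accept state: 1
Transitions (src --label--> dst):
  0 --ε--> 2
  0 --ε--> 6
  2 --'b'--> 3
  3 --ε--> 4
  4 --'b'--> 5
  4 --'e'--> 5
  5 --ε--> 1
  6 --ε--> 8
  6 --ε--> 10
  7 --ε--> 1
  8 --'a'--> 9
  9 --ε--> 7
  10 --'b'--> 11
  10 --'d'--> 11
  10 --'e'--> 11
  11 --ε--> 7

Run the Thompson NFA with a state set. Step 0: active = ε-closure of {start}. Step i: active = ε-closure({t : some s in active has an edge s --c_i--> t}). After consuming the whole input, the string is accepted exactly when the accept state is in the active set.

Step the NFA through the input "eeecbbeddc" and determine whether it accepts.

initial (ε-close {0}): {0,2,6,8,10}
'e' @ 1: {1,7,11}  [accepting]
'e' @ 2: {}  — no active states
rest 'ecbbeddc' ignored (set empty)
final: {}; accept 1 not in set

Answer: REJECT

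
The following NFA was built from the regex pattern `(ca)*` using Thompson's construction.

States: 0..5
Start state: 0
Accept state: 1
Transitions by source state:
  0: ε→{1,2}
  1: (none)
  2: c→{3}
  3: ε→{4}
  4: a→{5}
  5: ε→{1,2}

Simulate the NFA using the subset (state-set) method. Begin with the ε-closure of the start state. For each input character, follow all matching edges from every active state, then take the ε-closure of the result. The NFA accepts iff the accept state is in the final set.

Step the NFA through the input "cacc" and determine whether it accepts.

S₀ = ε-closure({0}) = {0,1,2}
'c' @ 1: {3,4}
'a' @ 2: {1,2,5}  (accept∈set)
'c' @ 3: {3,4}
'c' @ 4: {}  — no active states
after full input: {}  (accept=1 not in)

Answer: REJECT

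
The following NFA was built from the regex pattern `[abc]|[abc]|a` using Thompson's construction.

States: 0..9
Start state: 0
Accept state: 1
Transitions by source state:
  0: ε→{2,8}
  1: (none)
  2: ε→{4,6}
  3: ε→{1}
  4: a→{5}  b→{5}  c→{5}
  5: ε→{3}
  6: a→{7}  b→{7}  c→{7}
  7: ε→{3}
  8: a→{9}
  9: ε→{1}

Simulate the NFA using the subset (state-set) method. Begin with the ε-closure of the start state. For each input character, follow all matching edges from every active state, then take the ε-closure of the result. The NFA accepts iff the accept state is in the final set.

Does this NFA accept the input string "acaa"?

start: ε-closure({0}) = {0,2,4,6,8}
'a' @ 1: {1,3,5,7,9}  [accepting]
'c' @ 2: {}  — state set empty
rest 'aa' ignored (set empty)
end set {} — state 1 not in

Answer: REJECT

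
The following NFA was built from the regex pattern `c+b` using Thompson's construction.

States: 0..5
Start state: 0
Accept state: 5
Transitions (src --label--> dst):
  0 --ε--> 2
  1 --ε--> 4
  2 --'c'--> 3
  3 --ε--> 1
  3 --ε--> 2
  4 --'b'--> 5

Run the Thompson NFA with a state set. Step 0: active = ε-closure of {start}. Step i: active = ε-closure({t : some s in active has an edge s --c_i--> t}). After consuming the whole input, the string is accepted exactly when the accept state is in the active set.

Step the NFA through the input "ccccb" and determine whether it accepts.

S₀ = ε-closure({0}) = {0,2}
'c' @ 1: {1,2,3,4}
'c' @ 2: {1,2,3,4}
'c' @ 3: {1,2,3,4}
'c' @ 4: {1,2,3,4}
'b' @ 5: {5}  (accept∈set)
end set {5} — state 5 in

Answer: ACCEPT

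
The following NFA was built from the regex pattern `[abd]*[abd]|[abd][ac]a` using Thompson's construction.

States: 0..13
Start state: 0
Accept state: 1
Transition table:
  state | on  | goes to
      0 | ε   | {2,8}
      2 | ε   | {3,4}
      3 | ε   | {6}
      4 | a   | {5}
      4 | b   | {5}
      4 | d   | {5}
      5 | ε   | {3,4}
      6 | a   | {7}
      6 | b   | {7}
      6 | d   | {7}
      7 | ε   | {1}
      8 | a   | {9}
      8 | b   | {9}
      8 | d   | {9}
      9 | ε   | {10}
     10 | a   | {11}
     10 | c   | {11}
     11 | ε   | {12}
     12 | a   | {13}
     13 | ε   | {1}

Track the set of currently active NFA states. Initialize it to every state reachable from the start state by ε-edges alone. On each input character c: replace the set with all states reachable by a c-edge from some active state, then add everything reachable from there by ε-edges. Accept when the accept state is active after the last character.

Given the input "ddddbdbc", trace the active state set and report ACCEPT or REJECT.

Answer: REJECT

Derivation:
start: ε-closure({0}) = {0,2,3,4,6,8}
'd' @ 1: {1,3,4,5,6,7,9,10}  [accepting]
'd' @ 2: {1,3,4,5,6,7}  [accepting]
'd' @ 3: {1,3,4,5,6,7}  [accepting]
'd' @ 4: {1,3,4,5,6,7}  [accepting]
'b' @ 5: {1,3,4,5,6,7}  [accepting]
'd' @ 6: {1,3,4,5,6,7}  [accepting]
'b' @ 7: {1,3,4,5,6,7}  [accepting]
'c' @ 8: {}  — dead — no transitions
final: {}; accept 1 not in set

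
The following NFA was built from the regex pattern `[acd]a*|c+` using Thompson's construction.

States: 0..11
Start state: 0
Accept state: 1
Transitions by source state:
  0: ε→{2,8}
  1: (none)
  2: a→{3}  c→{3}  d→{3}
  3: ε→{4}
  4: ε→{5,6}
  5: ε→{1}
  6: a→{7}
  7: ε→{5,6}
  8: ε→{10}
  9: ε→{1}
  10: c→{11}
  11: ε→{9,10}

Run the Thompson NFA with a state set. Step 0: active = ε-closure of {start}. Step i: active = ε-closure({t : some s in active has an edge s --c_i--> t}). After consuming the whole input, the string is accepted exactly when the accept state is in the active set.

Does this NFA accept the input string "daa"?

Answer: ACCEPT

Trace:
start: ε-closure({0}) = {0,2,8,10}
'd' @ 1: {1,3,4,5,6}  ✓accept
'a' @ 2: {1,5,6,7}  ✓accept
'a' @ 3: {1,5,6,7}  ✓accept
end set {1,5,6,7} — state 1 in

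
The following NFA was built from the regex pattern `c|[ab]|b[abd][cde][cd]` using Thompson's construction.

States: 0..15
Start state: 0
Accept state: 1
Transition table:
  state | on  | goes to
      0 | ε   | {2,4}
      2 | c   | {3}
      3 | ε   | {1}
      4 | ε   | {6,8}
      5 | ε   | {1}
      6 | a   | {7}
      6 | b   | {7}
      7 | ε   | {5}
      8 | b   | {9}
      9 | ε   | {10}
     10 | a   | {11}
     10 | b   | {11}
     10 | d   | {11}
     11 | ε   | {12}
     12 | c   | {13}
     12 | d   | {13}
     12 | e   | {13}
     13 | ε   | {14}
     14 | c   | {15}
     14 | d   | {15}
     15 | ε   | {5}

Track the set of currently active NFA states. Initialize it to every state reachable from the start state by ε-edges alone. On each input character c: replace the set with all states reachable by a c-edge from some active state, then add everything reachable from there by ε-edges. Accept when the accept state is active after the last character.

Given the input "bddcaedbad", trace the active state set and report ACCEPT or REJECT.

Answer: REJECT

Steps:
start: ε-closure({0}) = {0,2,4,6,8}
'b' @ 1: {1,5,7,9,10}  (accept∈set)
'd' @ 2: {11,12}
'd' @ 3: {13,14}
'c' @ 4: {1,5,15}  (accept∈set)
'a' @ 5: {}  — no active states
rest 'edbad' ignored (set empty)
after full input: {}  (accept=1 not in)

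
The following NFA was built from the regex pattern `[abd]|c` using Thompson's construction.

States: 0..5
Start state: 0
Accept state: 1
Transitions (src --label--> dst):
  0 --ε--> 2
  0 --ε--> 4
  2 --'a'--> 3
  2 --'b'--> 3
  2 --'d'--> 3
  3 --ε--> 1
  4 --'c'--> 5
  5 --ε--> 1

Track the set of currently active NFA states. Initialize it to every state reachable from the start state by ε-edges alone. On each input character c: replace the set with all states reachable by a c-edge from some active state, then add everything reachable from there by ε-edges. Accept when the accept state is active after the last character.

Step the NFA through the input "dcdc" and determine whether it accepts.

Answer: REJECT

Trace:
S₀ = ε-closure({0}) = {0,2,4}
'd' @ 1: {1,3}  ✓accept
'c' @ 2: {}  — dead — no transitions
rest 'dc' ignored (set empty)
after full input: {}  (accept=1 not in)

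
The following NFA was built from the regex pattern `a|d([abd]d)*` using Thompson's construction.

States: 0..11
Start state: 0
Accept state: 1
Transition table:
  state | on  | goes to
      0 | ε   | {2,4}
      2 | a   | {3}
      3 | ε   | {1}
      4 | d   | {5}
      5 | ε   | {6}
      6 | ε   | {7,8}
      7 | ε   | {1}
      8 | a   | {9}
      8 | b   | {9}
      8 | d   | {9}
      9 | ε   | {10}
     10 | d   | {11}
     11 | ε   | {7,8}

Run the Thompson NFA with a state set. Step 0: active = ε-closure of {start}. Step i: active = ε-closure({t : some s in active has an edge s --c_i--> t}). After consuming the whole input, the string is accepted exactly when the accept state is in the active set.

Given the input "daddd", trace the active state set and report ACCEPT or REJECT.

Answer: ACCEPT

Steps:
start: ε-closure({0}) = {0,2,4}
'd' @ 1: {1,5,6,7,8}  [accepting]
'a' @ 2: {9,10}
'd' @ 3: {1,7,8,11}  [accepting]
'd' @ 4: {9,10}
'd' @ 5: {1,7,8,11}  [accepting]
end set {1,7,8,11} — state 1 in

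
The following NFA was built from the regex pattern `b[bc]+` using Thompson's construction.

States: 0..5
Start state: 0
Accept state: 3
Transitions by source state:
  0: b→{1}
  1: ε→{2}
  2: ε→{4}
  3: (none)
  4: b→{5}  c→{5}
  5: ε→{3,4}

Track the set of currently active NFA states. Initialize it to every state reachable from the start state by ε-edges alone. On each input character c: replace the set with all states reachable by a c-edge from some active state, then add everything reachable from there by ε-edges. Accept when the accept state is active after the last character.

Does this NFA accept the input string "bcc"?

start: ε-closure({0}) = {0}
'b' @ 1: {1,2,4}
'c' @ 2: {3,4,5}  ✓accept
'c' @ 3: {3,4,5}  ✓accept
after full input: {3,4,5}  (accept=3 in)

Answer: ACCEPT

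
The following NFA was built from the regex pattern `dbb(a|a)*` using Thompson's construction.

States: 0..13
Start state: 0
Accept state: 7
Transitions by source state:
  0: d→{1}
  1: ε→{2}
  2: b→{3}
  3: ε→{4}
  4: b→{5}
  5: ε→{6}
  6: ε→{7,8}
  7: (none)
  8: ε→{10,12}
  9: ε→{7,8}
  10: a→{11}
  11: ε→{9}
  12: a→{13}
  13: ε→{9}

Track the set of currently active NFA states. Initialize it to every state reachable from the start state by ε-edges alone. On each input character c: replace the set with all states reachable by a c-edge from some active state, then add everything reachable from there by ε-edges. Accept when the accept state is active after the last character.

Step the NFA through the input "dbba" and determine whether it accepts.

initial (ε-close {0}): {0}
'd' @ 1: {1,2}
'b' @ 2: {3,4}
'b' @ 3: {5,6,7,8,10,12}  [accepting]
'a' @ 4: {7,8,9,10,11,12,13}  [accepting]
after full input: {7,8,9,10,11,12,13}  (accept=7 in)

Answer: ACCEPT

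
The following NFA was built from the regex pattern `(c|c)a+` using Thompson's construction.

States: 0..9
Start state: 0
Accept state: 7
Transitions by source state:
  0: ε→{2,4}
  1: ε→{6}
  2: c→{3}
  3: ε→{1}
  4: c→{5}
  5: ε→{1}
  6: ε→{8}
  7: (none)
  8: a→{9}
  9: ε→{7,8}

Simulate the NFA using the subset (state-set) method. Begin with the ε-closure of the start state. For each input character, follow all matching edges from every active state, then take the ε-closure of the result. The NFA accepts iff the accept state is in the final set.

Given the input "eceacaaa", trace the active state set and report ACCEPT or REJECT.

start: ε-closure({0}) = {0,2,4}
'e' @ 1: {}  — dead — no transitions
rest 'ceacaaa' ignored (set empty)
end set {} — state 7 not in

Answer: REJECT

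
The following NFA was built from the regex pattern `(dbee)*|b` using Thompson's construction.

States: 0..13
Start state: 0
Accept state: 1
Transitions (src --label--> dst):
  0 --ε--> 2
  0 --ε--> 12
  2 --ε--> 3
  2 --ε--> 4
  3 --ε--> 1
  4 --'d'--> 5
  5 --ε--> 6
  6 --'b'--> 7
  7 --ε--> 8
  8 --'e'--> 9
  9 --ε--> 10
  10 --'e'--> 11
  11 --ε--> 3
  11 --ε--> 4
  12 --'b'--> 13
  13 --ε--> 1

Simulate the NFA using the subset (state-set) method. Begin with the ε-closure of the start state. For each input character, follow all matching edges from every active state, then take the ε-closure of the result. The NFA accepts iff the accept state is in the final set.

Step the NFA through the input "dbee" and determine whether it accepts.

start: ε-closure({0}) = {0,1,2,3,4,12}
'd' @ 1: {5,6}
'b' @ 2: {7,8}
'e' @ 3: {9,10}
'e' @ 4: {1,3,4,11}  ✓accept
end set {1,3,4,11} — state 1 in

Answer: ACCEPT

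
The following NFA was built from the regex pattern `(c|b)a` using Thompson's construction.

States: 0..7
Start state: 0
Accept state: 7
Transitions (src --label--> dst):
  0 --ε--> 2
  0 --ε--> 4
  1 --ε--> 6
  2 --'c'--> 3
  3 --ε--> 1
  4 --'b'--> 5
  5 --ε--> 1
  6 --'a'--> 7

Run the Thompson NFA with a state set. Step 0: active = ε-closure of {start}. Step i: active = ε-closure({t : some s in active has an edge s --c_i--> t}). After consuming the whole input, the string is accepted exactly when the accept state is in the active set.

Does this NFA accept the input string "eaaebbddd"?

start: ε-closure({0}) = {0,2,4}
'e' @ 1: {}  — dead — no transitions
rest 'aaebbddd' ignored (set empty)
after full input: {}  (accept=7 not in)

Answer: REJECT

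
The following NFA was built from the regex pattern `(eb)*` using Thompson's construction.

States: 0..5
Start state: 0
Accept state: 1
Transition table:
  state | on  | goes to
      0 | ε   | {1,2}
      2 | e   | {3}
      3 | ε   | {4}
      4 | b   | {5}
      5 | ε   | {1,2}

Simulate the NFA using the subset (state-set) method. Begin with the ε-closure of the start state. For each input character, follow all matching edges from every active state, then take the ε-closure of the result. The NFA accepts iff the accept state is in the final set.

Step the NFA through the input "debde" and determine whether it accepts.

Answer: REJECT

Trace:
start: ε-closure({0}) = {0,1,2}
'd' @ 1: {}  — dead — no transitions
rest 'ebde' ignored (set empty)
end set {} — state 1 not in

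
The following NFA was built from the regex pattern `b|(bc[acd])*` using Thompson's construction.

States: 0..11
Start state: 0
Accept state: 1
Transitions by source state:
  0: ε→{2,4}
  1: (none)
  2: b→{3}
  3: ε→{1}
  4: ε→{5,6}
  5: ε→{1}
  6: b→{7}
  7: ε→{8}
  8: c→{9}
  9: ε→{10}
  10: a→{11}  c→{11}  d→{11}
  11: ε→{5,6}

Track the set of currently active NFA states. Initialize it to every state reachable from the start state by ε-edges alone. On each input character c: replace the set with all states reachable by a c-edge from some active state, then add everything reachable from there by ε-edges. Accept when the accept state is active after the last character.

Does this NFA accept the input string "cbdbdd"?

Answer: REJECT

Trace:
S₀ = ε-closure({0}) = {0,1,2,4,5,6}
'c' @ 1: {}  — no active states
rest 'bdbdd' ignored (set empty)
after full input: {}  (accept=1 not in)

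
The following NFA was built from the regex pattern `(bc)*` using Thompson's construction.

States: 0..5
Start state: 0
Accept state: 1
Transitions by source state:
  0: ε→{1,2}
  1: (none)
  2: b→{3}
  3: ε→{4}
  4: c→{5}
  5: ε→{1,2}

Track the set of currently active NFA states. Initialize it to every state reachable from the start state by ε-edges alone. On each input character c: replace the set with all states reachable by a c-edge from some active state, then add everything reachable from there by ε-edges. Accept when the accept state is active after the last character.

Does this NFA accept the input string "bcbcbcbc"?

initial (ε-close {0}): {0,1,2}
'b' @ 1: {3,4}
'c' @ 2: {1,2,5}  ✓accept
'b' @ 3: {3,4}
'c' @ 4: {1,2,5}  ✓accept
'b' @ 5: {3,4}
'c' @ 6: {1,2,5}  ✓accept
'b' @ 7: {3,4}
'c' @ 8: {1,2,5}  ✓accept
end set {1,2,5} — state 1 in

Answer: ACCEPT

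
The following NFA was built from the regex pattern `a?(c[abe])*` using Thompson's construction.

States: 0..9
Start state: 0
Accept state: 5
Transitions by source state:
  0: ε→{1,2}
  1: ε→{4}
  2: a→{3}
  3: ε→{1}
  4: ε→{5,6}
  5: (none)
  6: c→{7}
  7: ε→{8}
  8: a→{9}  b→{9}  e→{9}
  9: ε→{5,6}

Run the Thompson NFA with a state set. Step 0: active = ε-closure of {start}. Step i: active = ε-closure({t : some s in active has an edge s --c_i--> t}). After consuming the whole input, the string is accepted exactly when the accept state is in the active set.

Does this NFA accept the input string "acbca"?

start: ε-closure({0}) = {0,1,2,4,5,6}
'a' @ 1: {1,3,4,5,6}  (accept∈set)
'c' @ 2: {7,8}
'b' @ 3: {5,6,9}  (accept∈set)
'c' @ 4: {7,8}
'a' @ 5: {5,6,9}  (accept∈set)
after full input: {5,6,9}  (accept=5 in)

Answer: ACCEPT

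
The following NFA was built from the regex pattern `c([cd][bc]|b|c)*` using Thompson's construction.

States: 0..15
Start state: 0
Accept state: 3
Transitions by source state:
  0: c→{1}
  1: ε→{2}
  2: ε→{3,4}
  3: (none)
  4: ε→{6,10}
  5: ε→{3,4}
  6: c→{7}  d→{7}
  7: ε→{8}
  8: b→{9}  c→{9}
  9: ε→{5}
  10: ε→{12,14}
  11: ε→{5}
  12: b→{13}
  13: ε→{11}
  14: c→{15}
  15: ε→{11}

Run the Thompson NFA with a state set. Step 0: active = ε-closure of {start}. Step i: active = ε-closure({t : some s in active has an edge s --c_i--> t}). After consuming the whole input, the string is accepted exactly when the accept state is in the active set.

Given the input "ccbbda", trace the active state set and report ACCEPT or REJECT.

Answer: REJECT

Trace:
S₀ = ε-closure({0}) = {0}
'c' @ 1: {1,2,3,4,6,10,12,14}  ✓accept
'c' @ 2: {3,4,5,6,7,8,10,11,12,14,15}  ✓accept
'b' @ 3: {3,4,5,6,9,10,11,12,13,14}  ✓accept
'b' @ 4: {3,4,5,6,10,11,12,13,14}  ✓accept
'd' @ 5: {7,8}
'a' @ 6: {}  — dead — no transitions
after full input: {}  (accept=3 not in)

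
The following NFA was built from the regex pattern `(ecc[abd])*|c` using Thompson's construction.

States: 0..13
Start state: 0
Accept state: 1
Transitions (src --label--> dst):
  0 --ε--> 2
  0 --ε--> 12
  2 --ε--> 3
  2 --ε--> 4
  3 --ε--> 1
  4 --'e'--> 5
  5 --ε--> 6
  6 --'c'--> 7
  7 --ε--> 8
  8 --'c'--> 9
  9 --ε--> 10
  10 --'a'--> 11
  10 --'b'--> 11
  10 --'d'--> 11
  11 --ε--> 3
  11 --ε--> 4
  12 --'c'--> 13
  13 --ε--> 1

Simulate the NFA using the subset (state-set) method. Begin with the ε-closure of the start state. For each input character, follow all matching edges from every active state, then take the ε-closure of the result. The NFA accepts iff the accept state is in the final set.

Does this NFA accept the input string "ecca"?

start: ε-closure({0}) = {0,1,2,3,4,12}
'e' @ 1: {5,6}
'c' @ 2: {7,8}
'c' @ 3: {9,10}
'a' @ 4: {1,3,4,11}  ✓accept
final: {1,3,4,11}; accept 1 in set

Answer: ACCEPT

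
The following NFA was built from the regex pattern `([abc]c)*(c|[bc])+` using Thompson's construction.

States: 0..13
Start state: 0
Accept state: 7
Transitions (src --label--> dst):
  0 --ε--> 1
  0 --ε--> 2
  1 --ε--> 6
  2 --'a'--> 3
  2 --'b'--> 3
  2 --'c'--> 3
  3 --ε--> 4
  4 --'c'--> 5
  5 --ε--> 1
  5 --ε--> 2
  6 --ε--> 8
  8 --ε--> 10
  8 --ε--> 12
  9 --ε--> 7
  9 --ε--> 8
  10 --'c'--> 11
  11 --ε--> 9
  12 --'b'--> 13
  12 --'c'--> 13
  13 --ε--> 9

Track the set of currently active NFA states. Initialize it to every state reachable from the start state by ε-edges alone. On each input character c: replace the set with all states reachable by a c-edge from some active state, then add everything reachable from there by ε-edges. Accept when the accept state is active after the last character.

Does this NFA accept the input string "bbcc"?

S₀ = ε-closure({0}) = {0,1,2,6,8,10,12}
'b' @ 1: {3,4,7,8,9,10,12,13}  [accepting]
'b' @ 2: {7,8,9,10,12,13}  [accepting]
'c' @ 3: {7,8,9,10,11,12,13}  [accepting]
'c' @ 4: {7,8,9,10,11,12,13}  [accepting]
final: {7,8,9,10,11,12,13}; accept 7 in set

Answer: ACCEPT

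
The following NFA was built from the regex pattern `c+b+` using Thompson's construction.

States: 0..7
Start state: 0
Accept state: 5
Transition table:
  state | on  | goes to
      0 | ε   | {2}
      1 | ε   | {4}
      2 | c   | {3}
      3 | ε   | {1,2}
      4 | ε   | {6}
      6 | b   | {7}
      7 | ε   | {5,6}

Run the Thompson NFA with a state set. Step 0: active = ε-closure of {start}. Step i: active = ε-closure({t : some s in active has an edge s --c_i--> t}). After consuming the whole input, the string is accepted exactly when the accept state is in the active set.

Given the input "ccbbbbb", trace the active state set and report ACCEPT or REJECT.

Answer: ACCEPT

Steps:
start: ε-closure({0}) = {0,2}
'c' @ 1: {1,2,3,4,6}
'c' @ 2: {1,2,3,4,6}
'b' @ 3: {5,6,7}  (accept∈set)
'b' @ 4: {5,6,7}  (accept∈set)
'b' @ 5: {5,6,7}  (accept∈set)
'b' @ 6: {5,6,7}  (accept∈set)
'b' @ 7: {5,6,7}  (accept∈set)
after full input: {5,6,7}  (accept=5 in)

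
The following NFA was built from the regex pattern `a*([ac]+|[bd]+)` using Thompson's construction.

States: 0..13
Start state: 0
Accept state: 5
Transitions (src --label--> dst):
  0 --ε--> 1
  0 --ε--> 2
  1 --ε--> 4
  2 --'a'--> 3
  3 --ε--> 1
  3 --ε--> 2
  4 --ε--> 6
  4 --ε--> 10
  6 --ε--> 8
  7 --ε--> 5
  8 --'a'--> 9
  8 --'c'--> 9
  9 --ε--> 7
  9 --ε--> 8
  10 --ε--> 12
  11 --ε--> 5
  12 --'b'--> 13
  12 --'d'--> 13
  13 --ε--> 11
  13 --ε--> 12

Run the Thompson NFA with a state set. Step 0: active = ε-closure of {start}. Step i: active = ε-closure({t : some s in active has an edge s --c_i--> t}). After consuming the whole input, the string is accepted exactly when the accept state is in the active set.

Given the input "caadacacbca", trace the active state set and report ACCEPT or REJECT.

initial (ε-close {0}): {0,1,2,4,6,8,10,12}
'c' @ 1: {5,7,8,9}  (accept∈set)
'a' @ 2: {5,7,8,9}  (accept∈set)
'a' @ 3: {5,7,8,9}  (accept∈set)
'd' @ 4: {}  — dead — no transitions
rest 'acacbca' ignored (set empty)
after full input: {}  (accept=5 not in)

Answer: REJECT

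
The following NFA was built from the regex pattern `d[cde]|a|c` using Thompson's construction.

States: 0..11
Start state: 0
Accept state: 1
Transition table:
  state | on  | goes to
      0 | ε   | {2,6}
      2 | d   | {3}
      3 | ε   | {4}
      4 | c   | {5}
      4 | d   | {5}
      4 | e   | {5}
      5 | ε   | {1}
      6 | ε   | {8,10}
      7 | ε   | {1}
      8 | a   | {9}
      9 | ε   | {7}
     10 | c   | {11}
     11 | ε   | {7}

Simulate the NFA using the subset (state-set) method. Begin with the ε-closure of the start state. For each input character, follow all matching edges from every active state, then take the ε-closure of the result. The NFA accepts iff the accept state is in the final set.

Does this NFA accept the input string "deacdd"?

start: ε-closure({0}) = {0,2,6,8,10}
'd' @ 1: {3,4}
'e' @ 2: {1,5}  (accept∈set)
'a' @ 3: {}  — no active states
rest 'cdd' ignored (set empty)
end set {} — state 1 not in

Answer: REJECT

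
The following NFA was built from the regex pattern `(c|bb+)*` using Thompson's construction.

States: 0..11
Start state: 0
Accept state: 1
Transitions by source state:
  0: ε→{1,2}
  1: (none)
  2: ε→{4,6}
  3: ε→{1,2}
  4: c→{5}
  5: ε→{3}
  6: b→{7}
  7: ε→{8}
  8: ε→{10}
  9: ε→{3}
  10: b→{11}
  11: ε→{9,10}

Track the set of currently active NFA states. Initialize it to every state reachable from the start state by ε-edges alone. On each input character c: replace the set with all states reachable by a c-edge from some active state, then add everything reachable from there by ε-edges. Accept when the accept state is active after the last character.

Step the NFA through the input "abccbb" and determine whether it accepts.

S₀ = ε-closure({0}) = {0,1,2,4,6}
'a' @ 1: {}  — no active states
rest 'bccbb' ignored (set empty)
after full input: {}  (accept=1 not in)

Answer: REJECT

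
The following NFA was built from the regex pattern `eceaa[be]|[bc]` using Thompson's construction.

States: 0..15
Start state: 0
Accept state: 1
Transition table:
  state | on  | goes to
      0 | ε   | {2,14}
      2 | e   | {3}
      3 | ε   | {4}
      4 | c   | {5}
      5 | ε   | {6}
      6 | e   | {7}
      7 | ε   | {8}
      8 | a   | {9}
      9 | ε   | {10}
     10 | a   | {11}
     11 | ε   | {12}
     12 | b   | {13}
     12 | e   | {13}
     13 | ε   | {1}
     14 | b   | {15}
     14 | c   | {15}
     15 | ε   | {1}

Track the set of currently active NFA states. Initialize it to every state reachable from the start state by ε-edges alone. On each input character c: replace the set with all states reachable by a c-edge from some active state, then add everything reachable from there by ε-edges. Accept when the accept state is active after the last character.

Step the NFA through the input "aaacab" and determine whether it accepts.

Answer: REJECT

Derivation:
S₀ = ε-closure({0}) = {0,2,14}
'a' @ 1: {}  — state set empty
rest 'aacab' ignored (set empty)
after full input: {}  (accept=1 not in)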